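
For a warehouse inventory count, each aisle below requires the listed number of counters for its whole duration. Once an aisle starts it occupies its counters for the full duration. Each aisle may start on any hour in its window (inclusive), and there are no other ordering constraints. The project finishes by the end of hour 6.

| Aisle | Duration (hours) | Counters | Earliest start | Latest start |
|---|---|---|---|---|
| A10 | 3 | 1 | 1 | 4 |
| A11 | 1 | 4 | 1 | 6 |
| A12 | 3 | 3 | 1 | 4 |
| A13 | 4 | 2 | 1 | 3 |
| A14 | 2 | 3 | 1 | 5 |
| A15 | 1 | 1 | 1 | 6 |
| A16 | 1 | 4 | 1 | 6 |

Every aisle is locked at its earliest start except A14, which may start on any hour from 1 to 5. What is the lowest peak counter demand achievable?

A14@1: h1:18  h2:9  h3:6  h4:2  h5:0  h6:0 → peak 18
A14@2: h1:15  h2:9  h3:9  h4:2  h5:0  h6:0 → peak 15
A14@3: h1:15  h2:6  h3:9  h4:5  h5:0  h6:0 → peak 15
A14@4: h1:15  h2:6  h3:6  h4:5  h5:3  h6:0 → peak 15
A14@5: h1:15  h2:6  h3:6  h4:2  h5:3  h6:3 → peak 15
Best is A14@2, peak 15.

15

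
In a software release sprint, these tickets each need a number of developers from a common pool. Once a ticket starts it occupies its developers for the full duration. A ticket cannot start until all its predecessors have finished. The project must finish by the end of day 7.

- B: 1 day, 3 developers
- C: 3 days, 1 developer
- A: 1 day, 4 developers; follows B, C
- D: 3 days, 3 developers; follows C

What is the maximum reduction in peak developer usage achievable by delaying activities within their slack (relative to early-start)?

3

Early-start peak: d1:4  d2:1  d3:1  d4:7  d5:3  d6:3  d7:0 ⇒ 7.
Leveled (B@1, C@1, A@4, D@5): d1:4  d2:1  d3:1  d4:4  d5:3  d6:3  d7:3 ⇒ 4.
Reduction 7 − 4 = 3.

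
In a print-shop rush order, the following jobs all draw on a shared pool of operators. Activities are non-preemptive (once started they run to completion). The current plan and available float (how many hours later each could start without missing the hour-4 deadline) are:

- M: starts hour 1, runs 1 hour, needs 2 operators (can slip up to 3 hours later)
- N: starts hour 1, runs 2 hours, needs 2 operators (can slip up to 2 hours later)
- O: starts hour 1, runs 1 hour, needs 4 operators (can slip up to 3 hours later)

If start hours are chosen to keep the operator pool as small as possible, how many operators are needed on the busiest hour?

4

Early-start (M@1, N@1, O@1) gives peak 8: h1:8  h2:2  h3:0  h4:0.
Shift O→3.
Schedule M@1, N@1, O@3: h1:4  h2:2  h3:4  h4:0 — peak 4.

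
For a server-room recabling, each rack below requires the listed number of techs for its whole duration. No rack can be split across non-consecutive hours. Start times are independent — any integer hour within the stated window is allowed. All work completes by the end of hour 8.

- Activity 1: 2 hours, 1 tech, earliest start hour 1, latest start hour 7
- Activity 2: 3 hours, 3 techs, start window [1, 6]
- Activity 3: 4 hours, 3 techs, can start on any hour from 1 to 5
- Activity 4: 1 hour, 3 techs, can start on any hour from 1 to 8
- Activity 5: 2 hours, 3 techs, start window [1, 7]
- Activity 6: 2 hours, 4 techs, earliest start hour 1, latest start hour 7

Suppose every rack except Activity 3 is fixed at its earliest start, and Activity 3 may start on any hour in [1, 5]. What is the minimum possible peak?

14

Activity 3@1: h1:17  h2:14  h3:6  h4:3  h5:0  h6:0  h7:0  h8:0 → peak 17
Activity 3@2: h1:14  h2:14  h3:6  h4:3  h5:3  h6:0  h7:0  h8:0 → peak 14
Activity 3@3: h1:14  h2:11  h3:6  h4:3  h5:3  h6:3  h7:0  h8:0 → peak 14
Activity 3@4: h1:14  h2:11  h3:3  h4:3  h5:3  h6:3  h7:3  h8:0 → peak 14
Activity 3@5: h1:14  h2:11  h3:3  h4:0  h5:3  h6:3  h7:3  h8:3 → peak 14
Best is Activity 3@2, peak 14.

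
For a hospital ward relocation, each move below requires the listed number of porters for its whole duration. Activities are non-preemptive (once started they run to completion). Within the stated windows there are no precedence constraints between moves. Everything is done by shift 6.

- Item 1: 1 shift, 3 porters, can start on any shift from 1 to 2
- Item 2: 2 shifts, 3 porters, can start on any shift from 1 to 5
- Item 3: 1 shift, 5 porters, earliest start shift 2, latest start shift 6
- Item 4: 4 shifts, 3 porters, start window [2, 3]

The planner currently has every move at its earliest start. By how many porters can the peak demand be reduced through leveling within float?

Early-start peak: s1:6  s2:11  s3:3  s4:3  s5:3  s6:0 ⇒ 11.
Leveled (Item 1@1, Item 2@1, Item 3@6, Item 4@2): s1:6  s2:6  s3:3  s4:3  s5:3  s6:5 ⇒ 6.
Reduction 11 − 6 = 5.

5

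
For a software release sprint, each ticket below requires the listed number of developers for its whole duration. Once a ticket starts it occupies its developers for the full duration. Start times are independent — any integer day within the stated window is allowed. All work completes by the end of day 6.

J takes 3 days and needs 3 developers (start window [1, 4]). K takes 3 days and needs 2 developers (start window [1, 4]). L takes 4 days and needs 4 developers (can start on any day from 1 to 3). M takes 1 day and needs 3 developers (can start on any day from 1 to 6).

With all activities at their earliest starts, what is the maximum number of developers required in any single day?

Early-start schedule: J@1, K@1, L@1, M@1.
Load per day: day 1: 12, day 2: 9, day 3: 9, day 4: 4, day 5: 0, day 6: 0.
Peak is 12.

12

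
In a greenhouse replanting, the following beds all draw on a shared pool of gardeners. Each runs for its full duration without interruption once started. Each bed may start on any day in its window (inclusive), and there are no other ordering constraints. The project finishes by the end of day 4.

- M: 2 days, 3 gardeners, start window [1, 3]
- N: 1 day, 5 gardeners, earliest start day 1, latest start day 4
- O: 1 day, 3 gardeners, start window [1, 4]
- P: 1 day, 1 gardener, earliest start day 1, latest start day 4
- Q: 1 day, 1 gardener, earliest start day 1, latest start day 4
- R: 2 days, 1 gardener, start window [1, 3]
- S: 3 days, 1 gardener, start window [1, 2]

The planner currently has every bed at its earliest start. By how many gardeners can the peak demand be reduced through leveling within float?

9

Early-start peak: d1:15  d2:5  d3:1  d4:0 ⇒ 15.
Leveled (M@1, N@3, O@4, P@1, Q@1, R@1, S@2): d1:6  d2:5  d3:6  d4:4 ⇒ 6.
Reduction 15 − 6 = 9.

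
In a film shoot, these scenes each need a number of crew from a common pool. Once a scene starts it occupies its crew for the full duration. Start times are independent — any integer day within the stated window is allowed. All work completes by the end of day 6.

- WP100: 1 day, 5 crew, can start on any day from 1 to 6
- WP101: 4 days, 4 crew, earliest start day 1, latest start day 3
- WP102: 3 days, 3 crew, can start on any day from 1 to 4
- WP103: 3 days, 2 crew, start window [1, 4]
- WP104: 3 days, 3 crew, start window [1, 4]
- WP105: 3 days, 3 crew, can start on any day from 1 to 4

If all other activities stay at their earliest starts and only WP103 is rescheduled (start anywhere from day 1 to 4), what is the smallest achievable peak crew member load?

WP103@1: d1:20  d2:15  d3:15  d4:4  d5:0  d6:0 → peak 20
WP103@2: d1:18  d2:15  d3:15  d4:6  d5:0  d6:0 → peak 18
WP103@3: d1:18  d2:13  d3:15  d4:6  d5:2  d6:0 → peak 18
WP103@4: d1:18  d2:13  d3:13  d4:6  d5:2  d6:2 → peak 18
Best is WP103@2, peak 18.

18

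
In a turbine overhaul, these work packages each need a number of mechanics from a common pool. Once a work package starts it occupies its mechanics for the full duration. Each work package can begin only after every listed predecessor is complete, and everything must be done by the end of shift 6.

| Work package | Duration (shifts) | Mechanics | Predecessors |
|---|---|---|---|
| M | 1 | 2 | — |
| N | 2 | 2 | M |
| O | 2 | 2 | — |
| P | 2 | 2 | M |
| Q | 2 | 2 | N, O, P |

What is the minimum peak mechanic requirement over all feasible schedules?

4

Early-start (M@1, N@2, O@1, P@2, Q@4) gives peak 6: s1:4  s2:6  s3:4  s4:2  s5:2  s6:0.
Shift P→3, Q→5.
Schedule M@1, N@2, O@1, P@3, Q@5: s1:4  s2:4  s3:4  s4:2  s5:2  s6:2 — peak 4.
No arrangement of the 17 feasible schedules does better.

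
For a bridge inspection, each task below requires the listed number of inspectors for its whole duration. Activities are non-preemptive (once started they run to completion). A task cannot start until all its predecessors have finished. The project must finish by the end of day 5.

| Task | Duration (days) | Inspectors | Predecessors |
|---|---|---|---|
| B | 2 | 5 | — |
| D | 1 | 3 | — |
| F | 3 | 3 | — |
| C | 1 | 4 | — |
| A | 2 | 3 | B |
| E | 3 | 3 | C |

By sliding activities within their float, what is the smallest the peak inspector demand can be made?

Early-start (B@1, D@1, F@1, C@1, A@3, E@2) gives peak 15: d1:15  d2:11  d3:9  d4:6  d5:0.
Shift F→3, C→2, E→3.
Schedule B@1, D@1, F@3, C@2, A@3, E@3: d1:8  d2:9  d3:9  d4:9  d5:6 — peak 9.
Total inspector-days = 41 over 5 days ⇒ peak ≥ ⌈41/5⌉ = 9, so 9 is optimal.

9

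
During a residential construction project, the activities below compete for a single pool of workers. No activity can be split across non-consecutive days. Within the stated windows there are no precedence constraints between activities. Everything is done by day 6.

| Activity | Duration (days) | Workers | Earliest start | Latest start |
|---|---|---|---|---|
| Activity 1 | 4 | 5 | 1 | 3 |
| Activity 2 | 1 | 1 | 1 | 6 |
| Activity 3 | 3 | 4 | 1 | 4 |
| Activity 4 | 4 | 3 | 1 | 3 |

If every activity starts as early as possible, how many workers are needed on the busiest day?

13

Early-start schedule: Activity 1@1, Activity 2@1, Activity 3@1, Activity 4@1.
Load per day: day 1: 13, day 2: 12, day 3: 12, day 4: 8, day 5: 0, day 6: 0.
Peak is 13.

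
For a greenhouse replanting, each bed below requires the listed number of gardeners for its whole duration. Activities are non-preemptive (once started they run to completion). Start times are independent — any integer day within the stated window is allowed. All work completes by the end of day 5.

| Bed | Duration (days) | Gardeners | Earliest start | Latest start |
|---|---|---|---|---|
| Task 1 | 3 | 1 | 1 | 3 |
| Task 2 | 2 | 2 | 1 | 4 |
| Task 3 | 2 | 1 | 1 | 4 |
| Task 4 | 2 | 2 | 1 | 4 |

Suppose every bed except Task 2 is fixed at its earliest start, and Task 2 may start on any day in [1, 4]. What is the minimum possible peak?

Task 2@1: d1:6  d2:6  d3:1  d4:0  d5:0 → peak 6
Task 2@2: d1:4  d2:6  d3:3  d4:0  d5:0 → peak 6
Task 2@3: d1:4  d2:4  d3:3  d4:2  d5:0 → peak 4
Task 2@4: d1:4  d2:4  d3:1  d4:2  d5:2 → peak 4
Best is Task 2@3, peak 4.

4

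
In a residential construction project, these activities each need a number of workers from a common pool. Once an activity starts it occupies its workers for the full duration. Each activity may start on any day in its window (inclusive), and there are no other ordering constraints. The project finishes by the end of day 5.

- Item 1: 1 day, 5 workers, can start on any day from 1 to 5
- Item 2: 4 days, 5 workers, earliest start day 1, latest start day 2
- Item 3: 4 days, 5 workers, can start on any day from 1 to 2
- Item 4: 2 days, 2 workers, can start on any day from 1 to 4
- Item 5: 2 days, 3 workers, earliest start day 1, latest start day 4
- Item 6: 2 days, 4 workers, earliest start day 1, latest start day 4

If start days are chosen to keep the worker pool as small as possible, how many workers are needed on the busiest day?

Early-start (Item 1@1, Item 2@1, Item 3@1, Item 4@1, Item 5@1, Item 6@1) gives peak 24: d1:24  d2:19  d3:10  d4:10  d5:0.
Shift Item 4→2, Item 5→2, Item 6→4.
Schedule Item 1@1, Item 2@1, Item 3@1, Item 4@2, Item 5@2, Item 6@4: d1:15  d2:15  d3:15  d4:14  d5:4 — peak 15.

15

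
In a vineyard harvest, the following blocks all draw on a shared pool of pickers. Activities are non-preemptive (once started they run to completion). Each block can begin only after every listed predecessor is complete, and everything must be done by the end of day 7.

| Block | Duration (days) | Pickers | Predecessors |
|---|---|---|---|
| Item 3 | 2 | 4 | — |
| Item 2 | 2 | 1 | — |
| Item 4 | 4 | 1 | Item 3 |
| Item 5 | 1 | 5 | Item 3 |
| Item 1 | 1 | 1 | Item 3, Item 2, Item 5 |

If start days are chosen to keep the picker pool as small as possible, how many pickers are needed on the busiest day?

Early-start (Item 3@1, Item 2@1, Item 4@3, Item 5@3, Item 1@4) gives peak 6: d1:5  d2:5  d3:6  d4:2  d5:1  d6:1  d7:0.
Shift Item 4→4.
Schedule Item 3@1, Item 2@1, Item 4@4, Item 5@3, Item 1@4: d1:5  d2:5  d3:5  d4:2  d5:1  d6:1  d7:1 — peak 5.

5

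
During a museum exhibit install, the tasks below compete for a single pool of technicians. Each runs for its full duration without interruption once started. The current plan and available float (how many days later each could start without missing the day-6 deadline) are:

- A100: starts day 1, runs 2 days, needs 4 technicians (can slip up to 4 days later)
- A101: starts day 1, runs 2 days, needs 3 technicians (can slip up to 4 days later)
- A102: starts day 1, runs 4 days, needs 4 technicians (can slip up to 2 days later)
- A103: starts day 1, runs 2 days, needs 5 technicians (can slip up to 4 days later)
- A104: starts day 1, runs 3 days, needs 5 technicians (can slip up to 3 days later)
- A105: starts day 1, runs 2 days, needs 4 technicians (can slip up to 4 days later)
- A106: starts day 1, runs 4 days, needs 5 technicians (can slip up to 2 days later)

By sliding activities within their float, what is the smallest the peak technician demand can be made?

Early-start (A100@1, A101@1, A102@1, A103@1, A104@1, A105@1, A106@1) gives peak 30: d1:30  d2:30  d3:14  d4:9  d5:0  d6:0.
Shift A103→5, A104→3, A106→3.
Schedule A100@1, A101@1, A102@1, A103@5, A104@3, A105@1, A106@3: d1:15  d2:15  d3:14  d4:14  d5:15  d6:10 — peak 15.

15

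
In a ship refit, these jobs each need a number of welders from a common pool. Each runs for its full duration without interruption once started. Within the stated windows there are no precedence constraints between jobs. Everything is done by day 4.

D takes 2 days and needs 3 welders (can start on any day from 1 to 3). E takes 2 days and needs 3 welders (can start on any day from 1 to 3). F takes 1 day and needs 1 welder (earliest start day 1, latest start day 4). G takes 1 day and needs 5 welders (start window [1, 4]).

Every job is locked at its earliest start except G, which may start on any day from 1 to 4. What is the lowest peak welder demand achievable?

G@1: d1:12  d2:6  d3:0  d4:0 → peak 12
G@2: d1:7  d2:11  d3:0  d4:0 → peak 11
G@3: d1:7  d2:6  d3:5  d4:0 → peak 7
G@4: d1:7  d2:6  d3:0  d4:5 → peak 7
Best is G@3, peak 7.

7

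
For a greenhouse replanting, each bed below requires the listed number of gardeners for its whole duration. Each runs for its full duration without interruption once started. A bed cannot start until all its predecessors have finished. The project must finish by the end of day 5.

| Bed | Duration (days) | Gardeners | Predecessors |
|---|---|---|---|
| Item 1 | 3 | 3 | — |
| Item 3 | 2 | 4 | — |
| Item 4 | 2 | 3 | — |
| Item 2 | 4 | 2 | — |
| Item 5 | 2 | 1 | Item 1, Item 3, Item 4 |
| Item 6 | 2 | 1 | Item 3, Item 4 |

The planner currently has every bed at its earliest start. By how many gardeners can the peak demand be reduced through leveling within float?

Early-start peak: d1:12  d2:12  d3:6  d4:4  d5:1 ⇒ 12.
Leveled (Item 1@1, Item 3@1, Item 4@1, Item 2@1, Item 5@4, Item 6@3): d1:12  d2:12  d3:6  d4:4  d5:1 ⇒ 12.
Reduction 12 − 12 = 0.

0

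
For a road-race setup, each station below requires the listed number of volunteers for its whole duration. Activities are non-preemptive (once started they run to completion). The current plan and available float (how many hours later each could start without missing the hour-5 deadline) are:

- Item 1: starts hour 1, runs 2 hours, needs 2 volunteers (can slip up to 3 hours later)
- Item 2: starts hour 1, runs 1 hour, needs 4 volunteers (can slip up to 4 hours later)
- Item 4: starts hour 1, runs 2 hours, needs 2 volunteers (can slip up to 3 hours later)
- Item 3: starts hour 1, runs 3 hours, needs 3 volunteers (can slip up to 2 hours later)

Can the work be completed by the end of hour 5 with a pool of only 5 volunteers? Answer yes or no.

yes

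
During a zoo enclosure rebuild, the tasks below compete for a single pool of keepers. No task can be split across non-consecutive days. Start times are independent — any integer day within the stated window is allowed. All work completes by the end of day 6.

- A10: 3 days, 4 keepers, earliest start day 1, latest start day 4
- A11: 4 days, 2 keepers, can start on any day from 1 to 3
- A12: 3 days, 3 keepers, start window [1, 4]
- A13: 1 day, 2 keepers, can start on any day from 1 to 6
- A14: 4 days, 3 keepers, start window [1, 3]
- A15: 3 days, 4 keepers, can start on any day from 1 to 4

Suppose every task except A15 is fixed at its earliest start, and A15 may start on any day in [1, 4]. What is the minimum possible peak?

A15@1: d1:18  d2:16  d3:16  d4:5  d5:0  d6:0 → peak 18
A15@2: d1:14  d2:16  d3:16  d4:9  d5:0  d6:0 → peak 16
A15@3: d1:14  d2:12  d3:16  d4:9  d5:4  d6:0 → peak 16
A15@4: d1:14  d2:12  d3:12  d4:9  d5:4  d6:4 → peak 14
Best is A15@4, peak 14.

14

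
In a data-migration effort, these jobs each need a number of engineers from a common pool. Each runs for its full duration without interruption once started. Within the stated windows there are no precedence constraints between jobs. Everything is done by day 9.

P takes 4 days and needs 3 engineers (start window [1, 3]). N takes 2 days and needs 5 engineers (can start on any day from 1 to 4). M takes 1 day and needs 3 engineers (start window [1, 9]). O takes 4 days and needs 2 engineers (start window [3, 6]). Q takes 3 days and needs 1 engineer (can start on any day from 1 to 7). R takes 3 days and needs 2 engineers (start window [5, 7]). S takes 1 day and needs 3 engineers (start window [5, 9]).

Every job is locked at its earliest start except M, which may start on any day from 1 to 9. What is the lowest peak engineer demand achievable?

9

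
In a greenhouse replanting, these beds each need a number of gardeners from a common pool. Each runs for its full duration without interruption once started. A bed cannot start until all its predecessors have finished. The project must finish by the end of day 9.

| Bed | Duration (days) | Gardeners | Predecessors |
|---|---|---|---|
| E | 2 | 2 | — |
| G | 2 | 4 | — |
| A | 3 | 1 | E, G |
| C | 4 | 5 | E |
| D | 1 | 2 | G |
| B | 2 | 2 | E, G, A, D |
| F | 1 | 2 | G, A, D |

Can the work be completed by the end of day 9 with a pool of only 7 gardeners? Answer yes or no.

yes

Schedule E@1, G@1, A@3, C@3, D@7, B@8, F@8: d1:6  d2:6  d3:6  d4:6  d5:6  d6:5  d7:2  d8:4  d9:2 — peak 6 ≤ 7.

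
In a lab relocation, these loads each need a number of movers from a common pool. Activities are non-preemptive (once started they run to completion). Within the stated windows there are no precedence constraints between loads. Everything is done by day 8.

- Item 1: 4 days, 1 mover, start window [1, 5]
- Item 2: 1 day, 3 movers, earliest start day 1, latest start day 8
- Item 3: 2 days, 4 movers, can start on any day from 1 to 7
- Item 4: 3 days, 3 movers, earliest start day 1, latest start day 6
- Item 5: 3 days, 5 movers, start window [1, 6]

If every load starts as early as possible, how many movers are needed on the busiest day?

16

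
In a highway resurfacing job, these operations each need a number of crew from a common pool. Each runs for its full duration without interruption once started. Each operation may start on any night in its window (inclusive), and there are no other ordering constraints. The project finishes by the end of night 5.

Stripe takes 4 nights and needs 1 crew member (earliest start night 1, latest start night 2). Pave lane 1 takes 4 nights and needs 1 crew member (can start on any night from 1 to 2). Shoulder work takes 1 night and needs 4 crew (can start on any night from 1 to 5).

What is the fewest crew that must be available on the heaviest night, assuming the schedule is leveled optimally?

4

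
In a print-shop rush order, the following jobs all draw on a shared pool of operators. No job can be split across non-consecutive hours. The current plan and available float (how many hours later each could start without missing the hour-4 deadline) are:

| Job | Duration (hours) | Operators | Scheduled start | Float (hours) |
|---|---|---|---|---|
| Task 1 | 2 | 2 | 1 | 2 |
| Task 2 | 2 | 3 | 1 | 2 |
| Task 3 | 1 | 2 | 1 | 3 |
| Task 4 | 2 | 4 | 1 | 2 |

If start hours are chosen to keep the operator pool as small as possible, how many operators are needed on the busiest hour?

6

Early-start (Task 1@1, Task 2@1, Task 3@1, Task 4@1) gives peak 11: h1:11  h2:9  h3:0  h4:0.
Shift Task 3→3, Task 4→3.
Schedule Task 1@1, Task 2@1, Task 3@3, Task 4@3: h1:5  h2:5  h3:6  h4:4 — peak 6.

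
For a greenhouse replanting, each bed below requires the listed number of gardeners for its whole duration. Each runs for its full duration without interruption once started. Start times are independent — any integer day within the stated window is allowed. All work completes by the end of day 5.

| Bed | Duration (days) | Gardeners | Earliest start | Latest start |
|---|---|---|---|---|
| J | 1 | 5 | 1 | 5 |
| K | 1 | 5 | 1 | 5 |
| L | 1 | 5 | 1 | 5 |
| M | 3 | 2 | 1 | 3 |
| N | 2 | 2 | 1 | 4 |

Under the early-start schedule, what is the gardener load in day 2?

4

At early start, day 2 has: M, N.
Demand: 2 + 2 = 4.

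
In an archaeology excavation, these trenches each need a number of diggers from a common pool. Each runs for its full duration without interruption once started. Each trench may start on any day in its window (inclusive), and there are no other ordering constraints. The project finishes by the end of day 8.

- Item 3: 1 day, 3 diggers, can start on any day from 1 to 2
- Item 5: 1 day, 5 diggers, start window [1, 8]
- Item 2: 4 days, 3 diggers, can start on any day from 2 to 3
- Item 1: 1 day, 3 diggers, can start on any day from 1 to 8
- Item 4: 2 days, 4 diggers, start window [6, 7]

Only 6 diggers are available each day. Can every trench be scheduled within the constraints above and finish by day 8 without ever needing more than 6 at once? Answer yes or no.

yes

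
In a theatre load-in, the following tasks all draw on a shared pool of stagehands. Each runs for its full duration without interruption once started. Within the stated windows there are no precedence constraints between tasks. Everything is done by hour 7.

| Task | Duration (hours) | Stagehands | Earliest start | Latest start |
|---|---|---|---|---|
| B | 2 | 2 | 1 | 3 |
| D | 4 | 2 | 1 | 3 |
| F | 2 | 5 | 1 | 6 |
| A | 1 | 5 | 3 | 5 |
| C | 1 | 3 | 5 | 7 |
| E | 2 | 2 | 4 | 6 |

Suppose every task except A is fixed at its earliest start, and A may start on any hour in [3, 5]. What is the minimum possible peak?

9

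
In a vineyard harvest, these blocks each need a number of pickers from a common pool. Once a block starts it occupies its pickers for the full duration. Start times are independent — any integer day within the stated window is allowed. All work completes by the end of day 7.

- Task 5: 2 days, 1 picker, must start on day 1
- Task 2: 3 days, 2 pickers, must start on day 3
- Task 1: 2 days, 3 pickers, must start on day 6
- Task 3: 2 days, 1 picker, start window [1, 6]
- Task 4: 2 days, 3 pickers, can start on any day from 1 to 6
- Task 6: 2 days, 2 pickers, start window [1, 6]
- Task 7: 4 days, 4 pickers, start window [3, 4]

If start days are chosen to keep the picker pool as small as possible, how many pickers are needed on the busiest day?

7

Schedule Task 5@1, Task 2@3, Task 1@6, Task 3@1, Task 4@1, Task 6@1, Task 7@3: d1:7  d2:7  d3:6  d4:6  d5:6  d6:7  d7:3 — peak 7.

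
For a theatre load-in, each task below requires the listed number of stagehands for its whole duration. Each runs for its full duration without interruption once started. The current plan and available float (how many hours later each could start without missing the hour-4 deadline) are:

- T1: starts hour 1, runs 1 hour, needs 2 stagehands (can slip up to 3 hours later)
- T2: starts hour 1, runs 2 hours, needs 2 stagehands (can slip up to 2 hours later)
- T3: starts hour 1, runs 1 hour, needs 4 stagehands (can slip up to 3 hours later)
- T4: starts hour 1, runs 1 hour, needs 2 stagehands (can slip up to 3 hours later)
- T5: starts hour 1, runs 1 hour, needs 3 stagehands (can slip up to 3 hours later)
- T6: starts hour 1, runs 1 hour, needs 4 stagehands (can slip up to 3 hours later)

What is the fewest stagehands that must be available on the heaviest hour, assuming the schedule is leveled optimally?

6

Early-start (T1@1, T2@1, T3@1, T4@1, T5@1, T6@1) gives peak 17: h1:17  h2:2  h3:0  h4:0.
Shift T3→2, T5→3, T6→4.
Schedule T1@1, T2@1, T3@2, T4@1, T5@3, T6@4: h1:6  h2:6  h3:3  h4:4 — peak 6.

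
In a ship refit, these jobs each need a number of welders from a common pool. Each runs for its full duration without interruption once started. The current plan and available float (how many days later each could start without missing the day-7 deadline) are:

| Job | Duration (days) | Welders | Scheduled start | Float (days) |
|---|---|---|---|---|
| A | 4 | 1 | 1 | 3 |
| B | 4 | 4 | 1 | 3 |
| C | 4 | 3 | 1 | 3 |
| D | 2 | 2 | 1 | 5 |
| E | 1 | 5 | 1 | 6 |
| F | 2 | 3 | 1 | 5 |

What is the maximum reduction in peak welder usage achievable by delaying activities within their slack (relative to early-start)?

10

Early-start peak: d1:18  d2:13  d3:8  d4:8  d5:0  d6:0  d7:0 ⇒ 18.
Leveled (A@1, B@1, C@1, D@5, E@5, F@6): d1:8  d2:8  d3:8  d4:8  d5:7  d6:5  d7:3 ⇒ 8.
Reduction 18 − 8 = 10.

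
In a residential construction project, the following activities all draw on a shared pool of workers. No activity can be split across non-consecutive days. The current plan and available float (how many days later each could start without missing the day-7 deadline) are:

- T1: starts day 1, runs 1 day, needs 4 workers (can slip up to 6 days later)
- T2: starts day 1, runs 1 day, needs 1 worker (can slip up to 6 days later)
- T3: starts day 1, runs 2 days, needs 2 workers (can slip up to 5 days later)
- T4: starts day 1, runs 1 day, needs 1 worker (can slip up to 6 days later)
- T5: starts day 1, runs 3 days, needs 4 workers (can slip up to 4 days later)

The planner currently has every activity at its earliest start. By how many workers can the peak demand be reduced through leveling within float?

8

Early-start peak: d1:12  d2:6  d3:4  d4:0  d5:0  d6:0  d7:0 ⇒ 12.
Leveled (T1@1, T2@2, T3@2, T4@2, T5@4): d1:4  d2:4  d3:2  d4:4  d5:4  d6:4  d7:0 ⇒ 4.
Reduction 12 − 4 = 8.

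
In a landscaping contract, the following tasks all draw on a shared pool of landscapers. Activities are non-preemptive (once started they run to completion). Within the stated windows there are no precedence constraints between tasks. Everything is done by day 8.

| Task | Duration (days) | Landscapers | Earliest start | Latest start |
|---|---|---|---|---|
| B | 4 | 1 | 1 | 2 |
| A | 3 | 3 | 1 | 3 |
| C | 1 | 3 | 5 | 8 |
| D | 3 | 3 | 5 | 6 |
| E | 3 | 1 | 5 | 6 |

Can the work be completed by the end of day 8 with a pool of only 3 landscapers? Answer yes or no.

no

Total landscaper-days = 28; over 8 days the average is 28/8 > 3, so some day must exceed 3.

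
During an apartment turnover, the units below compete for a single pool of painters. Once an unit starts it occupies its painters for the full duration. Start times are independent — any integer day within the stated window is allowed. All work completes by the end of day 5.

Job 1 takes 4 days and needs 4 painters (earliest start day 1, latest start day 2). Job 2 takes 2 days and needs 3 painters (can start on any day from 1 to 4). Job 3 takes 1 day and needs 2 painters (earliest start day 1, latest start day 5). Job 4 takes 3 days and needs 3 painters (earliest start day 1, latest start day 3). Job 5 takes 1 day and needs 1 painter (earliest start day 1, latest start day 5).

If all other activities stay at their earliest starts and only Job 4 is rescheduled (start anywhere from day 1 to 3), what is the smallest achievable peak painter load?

Job 4@1: d1:13  d2:10  d3:7  d4:4  d5:0 → peak 13
Job 4@2: d1:10  d2:10  d3:7  d4:7  d5:0 → peak 10
Job 4@3: d1:10  d2:7  d3:7  d4:7  d5:3 → peak 10
Best is Job 4@2, peak 10.

10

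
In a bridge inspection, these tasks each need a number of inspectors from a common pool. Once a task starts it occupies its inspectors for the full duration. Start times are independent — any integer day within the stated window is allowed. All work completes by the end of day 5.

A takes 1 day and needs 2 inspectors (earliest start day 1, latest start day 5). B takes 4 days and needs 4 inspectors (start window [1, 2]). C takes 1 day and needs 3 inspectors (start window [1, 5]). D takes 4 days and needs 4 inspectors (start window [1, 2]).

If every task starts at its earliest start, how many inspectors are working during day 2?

8

At early start, day 2 has: B, D.
Demand: 4 + 4 = 8.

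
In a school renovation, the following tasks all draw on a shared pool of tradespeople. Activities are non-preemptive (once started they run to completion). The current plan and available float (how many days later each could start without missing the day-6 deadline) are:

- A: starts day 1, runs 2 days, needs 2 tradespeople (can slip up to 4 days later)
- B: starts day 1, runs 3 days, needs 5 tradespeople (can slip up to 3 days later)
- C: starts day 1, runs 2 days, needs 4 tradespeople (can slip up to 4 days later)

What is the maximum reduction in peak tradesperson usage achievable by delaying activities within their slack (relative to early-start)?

Early-start peak: d1:11  d2:11  d3:5  d4:0  d5:0  d6:0 ⇒ 11.
Leveled (A@1, B@3, C@1): d1:6  d2:6  d3:5  d4:5  d5:5  d6:0 ⇒ 6.
Reduction 11 − 6 = 5.

5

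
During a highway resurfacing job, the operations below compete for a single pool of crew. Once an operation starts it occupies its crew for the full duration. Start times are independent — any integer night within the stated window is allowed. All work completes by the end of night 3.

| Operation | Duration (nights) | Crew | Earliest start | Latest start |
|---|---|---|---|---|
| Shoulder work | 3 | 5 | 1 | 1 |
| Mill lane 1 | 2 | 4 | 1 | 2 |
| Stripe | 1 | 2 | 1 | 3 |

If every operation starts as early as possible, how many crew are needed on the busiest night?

11

Early-start schedule: Shoulder work@1, Mill lane 1@1, Stripe@1.
Load per night: night 1: 11, night 2: 9, night 3: 5.
Peak is 11.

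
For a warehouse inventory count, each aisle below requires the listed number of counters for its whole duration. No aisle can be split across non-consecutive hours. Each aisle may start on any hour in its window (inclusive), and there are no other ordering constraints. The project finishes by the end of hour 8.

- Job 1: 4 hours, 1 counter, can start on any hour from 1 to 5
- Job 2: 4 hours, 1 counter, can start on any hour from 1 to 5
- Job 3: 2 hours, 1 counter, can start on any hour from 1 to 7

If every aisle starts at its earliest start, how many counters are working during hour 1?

At early start, hour 1 has: Job 1, Job 2, Job 3.
Demand: 1 + 1 + 1 = 3.

3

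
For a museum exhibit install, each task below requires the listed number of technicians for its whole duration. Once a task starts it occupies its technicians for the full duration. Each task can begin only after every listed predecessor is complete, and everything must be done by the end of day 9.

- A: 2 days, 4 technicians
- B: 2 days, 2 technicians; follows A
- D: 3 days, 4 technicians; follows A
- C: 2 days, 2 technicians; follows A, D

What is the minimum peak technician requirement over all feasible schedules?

Early-start (A@1, B@3, D@3, C@6) gives peak 6: d1:4  d2:4  d3:6  d4:6  d5:4  d6:2  d7:2  d8:0  d9:0.
Shift D→5, C→8.
Schedule A@1, B@3, D@5, C@8: d1:4  d2:4  d3:2  d4:2  d5:4  d6:4  d7:4  d8:2  d9:2 — peak 4.
Total technician-days = 28 over 9 days ⇒ peak ≥ ⌈28/9⌉ = 4, so 4 is optimal.

4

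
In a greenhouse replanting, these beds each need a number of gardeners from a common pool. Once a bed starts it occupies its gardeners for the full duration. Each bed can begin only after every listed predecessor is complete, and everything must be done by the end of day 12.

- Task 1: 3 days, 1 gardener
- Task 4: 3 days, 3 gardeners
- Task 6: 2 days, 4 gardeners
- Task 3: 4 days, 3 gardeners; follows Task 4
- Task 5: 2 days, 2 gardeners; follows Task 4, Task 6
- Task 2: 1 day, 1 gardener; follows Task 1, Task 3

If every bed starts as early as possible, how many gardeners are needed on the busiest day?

8

Early-start schedule: Task 1@1, Task 4@1, Task 6@1, Task 3@4, Task 5@4, Task 2@8.
Load per day: day 1: 8, day 2: 8, day 3: 4, day 4: 5, day 5: 5, day 6: 3, day 7: 3, day 8: 1, day 9: 0, day 10: 0, day 11: 0, day 12: 0.
Peak is 8.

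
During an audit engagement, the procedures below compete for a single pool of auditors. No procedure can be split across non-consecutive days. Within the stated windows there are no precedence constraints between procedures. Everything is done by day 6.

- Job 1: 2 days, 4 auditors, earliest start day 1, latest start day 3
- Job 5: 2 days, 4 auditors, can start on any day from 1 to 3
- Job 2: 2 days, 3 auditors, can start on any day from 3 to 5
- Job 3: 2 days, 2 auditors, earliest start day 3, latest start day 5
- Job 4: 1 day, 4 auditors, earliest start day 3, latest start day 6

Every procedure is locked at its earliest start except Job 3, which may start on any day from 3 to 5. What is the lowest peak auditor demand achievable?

Job 3@3: d1:8  d2:8  d3:9  d4:5  d5:0  d6:0 → peak 9
Job 3@4: d1:8  d2:8  d3:7  d4:5  d5:2  d6:0 → peak 8
Job 3@5: d1:8  d2:8  d3:7  d4:3  d5:2  d6:2 → peak 8
Best is Job 3@4, peak 8.

8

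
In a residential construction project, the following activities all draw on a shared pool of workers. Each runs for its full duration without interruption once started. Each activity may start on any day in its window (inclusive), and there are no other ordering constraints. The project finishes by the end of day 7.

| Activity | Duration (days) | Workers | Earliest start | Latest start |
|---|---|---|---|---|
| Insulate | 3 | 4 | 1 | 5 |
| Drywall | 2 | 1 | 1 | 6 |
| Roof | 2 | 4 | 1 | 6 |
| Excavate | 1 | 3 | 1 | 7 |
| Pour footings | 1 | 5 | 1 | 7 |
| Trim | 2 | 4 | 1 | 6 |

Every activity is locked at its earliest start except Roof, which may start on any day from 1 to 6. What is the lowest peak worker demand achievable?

17

Roof@1: d1:21  d2:13  d3:4  d4:0  d5:0  d6:0  d7:0 → peak 21
Roof@2: d1:17  d2:13  d3:8  d4:0  d5:0  d6:0  d7:0 → peak 17
Roof@3: d1:17  d2:9  d3:8  d4:4  d5:0  d6:0  d7:0 → peak 17
Roof@4: d1:17  d2:9  d3:4  d4:4  d5:4  d6:0  d7:0 → peak 17
Roof@5: d1:17  d2:9  d3:4  d4:0  d5:4  d6:4  d7:0 → peak 17
Roof@6: d1:17  d2:9  d3:4  d4:0  d5:0  d6:4  d7:4 → peak 17
Best is Roof@2, peak 17.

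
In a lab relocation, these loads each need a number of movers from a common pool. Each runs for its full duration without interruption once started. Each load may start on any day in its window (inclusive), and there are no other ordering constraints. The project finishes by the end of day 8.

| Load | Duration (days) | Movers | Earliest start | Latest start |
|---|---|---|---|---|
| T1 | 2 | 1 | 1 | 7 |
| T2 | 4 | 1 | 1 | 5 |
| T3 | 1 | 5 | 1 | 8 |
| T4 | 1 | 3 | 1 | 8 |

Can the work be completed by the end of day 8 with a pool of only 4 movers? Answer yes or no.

The minimum achievable peak is 5; 4 < 5, so no feasible schedule stays within the cap.

no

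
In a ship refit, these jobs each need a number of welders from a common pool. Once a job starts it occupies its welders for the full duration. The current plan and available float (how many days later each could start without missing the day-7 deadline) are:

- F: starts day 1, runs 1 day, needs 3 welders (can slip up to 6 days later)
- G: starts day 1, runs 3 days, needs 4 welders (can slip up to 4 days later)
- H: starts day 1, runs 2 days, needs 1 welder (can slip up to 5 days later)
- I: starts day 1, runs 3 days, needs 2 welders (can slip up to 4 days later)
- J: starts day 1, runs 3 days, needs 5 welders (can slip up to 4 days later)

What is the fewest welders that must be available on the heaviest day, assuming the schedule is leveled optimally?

6

Early-start (F@1, G@1, H@1, I@1, J@1) gives peak 15: d1:15  d2:12  d3:11  d4:0  d5:0  d6:0  d7:0.
Shift G→2, H→4, J→5.
Schedule F@1, G@2, H@4, I@1, J@5: d1:5  d2:6  d3:6  d4:5  d5:6  d6:5  d7:5 — peak 6.
Total welder-days = 38 over 7 days ⇒ peak ≥ ⌈38/7⌉ = 6, so 6 is optimal.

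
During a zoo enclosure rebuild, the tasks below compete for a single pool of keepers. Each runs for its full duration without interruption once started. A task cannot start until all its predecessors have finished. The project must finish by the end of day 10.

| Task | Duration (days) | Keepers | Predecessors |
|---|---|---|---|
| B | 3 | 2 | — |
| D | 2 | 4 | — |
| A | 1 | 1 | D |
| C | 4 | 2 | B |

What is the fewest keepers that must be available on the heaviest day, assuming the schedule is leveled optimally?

4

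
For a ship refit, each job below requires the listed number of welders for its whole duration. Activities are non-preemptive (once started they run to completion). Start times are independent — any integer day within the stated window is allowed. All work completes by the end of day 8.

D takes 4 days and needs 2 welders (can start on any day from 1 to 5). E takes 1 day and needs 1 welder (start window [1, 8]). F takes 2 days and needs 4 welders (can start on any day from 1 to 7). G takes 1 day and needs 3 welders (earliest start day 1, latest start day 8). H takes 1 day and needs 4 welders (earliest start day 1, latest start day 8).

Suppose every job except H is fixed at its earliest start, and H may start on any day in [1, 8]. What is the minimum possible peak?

H@1: d1:14  d2:6  d3:2  d4:2  d5:0  d6:0  d7:0  d8:0 → peak 14
H@2: d1:10  d2:10  d3:2  d4:2  d5:0  d6:0  d7:0  d8:0 → peak 10
H@3: d1:10  d2:6  d3:6  d4:2  d5:0  d6:0  d7:0  d8:0 → peak 10
H@4: d1:10  d2:6  d3:2  d4:6  d5:0  d6:0  d7:0  d8:0 → peak 10
H@5: d1:10  d2:6  d3:2  d4:2  d5:4  d6:0  d7:0  d8:0 → peak 10
H@6: d1:10  d2:6  d3:2  d4:2  d5:0  d6:4  d7:0  d8:0 → peak 10
H@7: d1:10  d2:6  d3:2  d4:2  d5:0  d6:0  d7:4  d8:0 → peak 10
H@8: d1:10  d2:6  d3:2  d4:2  d5:0  d6:0  d7:0  d8:4 → peak 10
Best is H@2, peak 10.

10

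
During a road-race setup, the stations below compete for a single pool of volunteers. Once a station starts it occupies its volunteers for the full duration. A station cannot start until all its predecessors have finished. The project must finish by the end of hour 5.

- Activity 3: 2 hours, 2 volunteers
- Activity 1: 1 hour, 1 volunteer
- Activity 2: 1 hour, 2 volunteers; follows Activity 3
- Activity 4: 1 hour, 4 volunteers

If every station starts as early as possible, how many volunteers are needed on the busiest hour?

7

Early-start schedule: Activity 3@1, Activity 1@1, Activity 2@3, Activity 4@1.
Load per hour: hour 1: 7, hour 2: 2, hour 3: 2, hour 4: 0, hour 5: 0.
Peak is 7.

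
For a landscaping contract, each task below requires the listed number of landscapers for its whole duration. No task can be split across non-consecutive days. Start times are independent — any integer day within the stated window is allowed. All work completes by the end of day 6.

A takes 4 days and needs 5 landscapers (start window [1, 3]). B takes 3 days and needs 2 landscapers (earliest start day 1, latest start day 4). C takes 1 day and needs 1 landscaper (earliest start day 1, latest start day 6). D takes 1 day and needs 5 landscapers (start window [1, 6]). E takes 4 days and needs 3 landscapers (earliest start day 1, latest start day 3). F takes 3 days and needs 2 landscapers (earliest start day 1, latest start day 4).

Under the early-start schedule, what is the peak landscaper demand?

Early-start schedule: A@1, B@1, C@1, D@1, E@1, F@1.
Load per day: day 1: 18, day 2: 12, day 3: 12, day 4: 8, day 5: 0, day 6: 0.
Peak is 18.

18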